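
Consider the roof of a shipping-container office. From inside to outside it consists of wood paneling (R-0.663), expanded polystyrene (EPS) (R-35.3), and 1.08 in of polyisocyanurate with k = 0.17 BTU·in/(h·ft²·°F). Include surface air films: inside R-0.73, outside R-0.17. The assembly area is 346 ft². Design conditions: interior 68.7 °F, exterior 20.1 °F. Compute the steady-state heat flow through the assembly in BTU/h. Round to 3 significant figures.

1.08/0.17 = 6.353
R_total = 0.73 + 0.663 + 35.3 + 6.353 + 0.17 = 43.22 ft²·°F·h/BTU
Q = A·ΔT/R = 346 × (68.7 − 20.1) / 43.22 = 389.1 BTU/h

389 BTU/h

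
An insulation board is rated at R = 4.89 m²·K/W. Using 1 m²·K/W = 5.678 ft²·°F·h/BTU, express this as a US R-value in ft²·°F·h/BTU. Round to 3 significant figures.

27.8 ft²·°F·h/BTU

R_US = 4.89 × 5.678 = 27.77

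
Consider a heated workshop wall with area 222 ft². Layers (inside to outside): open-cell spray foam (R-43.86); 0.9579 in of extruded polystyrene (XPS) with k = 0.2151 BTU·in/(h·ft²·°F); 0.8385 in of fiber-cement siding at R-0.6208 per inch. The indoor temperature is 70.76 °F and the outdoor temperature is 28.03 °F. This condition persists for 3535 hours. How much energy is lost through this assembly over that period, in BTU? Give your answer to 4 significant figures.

0.9579/0.2151 = 4.4533
0.8385 × 0.6208 = 0.52054
R_total = 43.86 + 4.4533 + 0.52054 = 48.834 ft²·°F·h/BTU
Q = 222 × (70.76 − 28.03) / 48.834 = 194.25 BTU/h
E = 194.25 × 3535 = 686680 BTU

686700 BTU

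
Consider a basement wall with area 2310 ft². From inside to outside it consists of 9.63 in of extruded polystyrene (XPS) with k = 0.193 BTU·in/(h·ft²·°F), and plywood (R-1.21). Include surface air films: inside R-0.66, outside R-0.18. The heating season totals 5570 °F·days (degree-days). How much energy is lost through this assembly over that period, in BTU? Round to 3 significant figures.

5940000 BTU

9.63/0.193 = 49.9
R_total = 0.66 + 49.9 + 1.21 + 0.18 = 51.95 ft²·°F·h/BTU
E = A × HDD × 24 / R = 2310 × 5570 × 24 / 51.95 = 5945000 BTU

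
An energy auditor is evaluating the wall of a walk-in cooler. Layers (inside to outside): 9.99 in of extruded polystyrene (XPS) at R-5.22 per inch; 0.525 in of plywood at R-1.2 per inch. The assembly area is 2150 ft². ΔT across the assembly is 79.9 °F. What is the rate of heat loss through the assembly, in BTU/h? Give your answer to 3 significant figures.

9.99 × 5.22 = 52.15
0.525 × 1.2 = 0.63
R_total = 52.15 + 0.63 = 52.78 ft²·°F·h/BTU
Q = A·ΔT/R = 2150 × 79.9 / 52.78 = 3255 BTU/h

3250 BTU/h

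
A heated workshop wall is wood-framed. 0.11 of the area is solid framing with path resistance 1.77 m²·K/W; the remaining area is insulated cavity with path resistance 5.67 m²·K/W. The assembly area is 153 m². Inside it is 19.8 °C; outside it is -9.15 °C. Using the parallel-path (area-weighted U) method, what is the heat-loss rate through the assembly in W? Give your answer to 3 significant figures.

971 W

U_eff = 0.89/5.67 + 0.11/1.77 = 0.157 + 0.06215 = 0.2191
R_eff = 1/U_eff = 4.564 m²·K/W
Q = 153 × (19.8 − (-9.15)) / 4.564 = 970.5 W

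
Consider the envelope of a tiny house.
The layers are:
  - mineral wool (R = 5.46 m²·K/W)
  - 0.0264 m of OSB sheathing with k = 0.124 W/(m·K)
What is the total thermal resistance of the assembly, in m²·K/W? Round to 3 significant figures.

0.0264/0.124 = 0.2129
R_total = 5.46 + 0.2129 = 5.673 m²·K/W

5.67 m²·K/W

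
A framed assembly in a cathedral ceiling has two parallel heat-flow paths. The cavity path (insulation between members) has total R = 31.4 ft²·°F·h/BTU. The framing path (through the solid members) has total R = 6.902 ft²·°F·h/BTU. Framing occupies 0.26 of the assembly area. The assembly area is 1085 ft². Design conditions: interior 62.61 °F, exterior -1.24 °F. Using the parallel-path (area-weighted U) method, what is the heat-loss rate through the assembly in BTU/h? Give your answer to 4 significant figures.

U_eff = 0.74/31.4 + 0.26/6.902 = 0.023567 + 0.03767 = 0.061237
R_eff = 1/U_eff = 16.33 ft²·°F·h/BTU
Q = 1085 × (62.61 − (-1.24)) / 16.33 = 4242.3 BTU/h

4242 BTU/h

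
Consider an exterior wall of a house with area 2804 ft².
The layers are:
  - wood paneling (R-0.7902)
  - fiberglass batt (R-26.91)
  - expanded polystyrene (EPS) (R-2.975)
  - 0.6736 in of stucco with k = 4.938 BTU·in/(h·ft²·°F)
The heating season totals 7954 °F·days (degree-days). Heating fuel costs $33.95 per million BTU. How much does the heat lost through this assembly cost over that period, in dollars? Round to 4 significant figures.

0.6736/4.938 = 0.13641
R_total = 0.7902 + 26.91 + 2.975 + 0.13641 = 30.812 ft²·°F·h/BTU
E = A × HDD × 24 / R = 2804 × 7954 × 24 / 30.812 = 17372000 BTU
Cost = 17372000/10⁶ × 33.95 = $589.79

589.8 dollars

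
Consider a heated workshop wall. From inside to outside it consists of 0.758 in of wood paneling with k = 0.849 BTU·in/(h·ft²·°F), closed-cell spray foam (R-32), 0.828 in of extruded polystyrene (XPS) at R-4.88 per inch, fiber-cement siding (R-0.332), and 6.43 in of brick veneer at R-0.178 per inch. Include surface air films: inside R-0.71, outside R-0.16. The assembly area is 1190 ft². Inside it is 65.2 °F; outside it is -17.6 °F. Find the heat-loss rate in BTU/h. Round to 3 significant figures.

0.758/0.849 = 0.8928
0.828 × 4.88 = 4.041
6.43 × 0.178 = 1.145
R_total = 0.71 + 0.8928 + 32 + 4.041 + 0.332 + 1.145 + 0.16 = 39.28 ft²·°F·h/BTU
Q = A·ΔT/R = 1190 × (65.2 − (-17.6)) / 39.28 = 2508 BTU/h

2510 BTU/h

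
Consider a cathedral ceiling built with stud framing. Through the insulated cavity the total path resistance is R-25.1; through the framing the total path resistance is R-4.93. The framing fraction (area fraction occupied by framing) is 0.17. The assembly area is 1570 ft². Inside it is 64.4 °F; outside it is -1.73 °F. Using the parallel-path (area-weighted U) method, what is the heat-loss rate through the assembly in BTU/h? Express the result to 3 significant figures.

7010 BTU/h

U_eff = 0.83/25.1 + 0.17/4.93 = 0.03307 + 0.03448 = 0.06755
R_eff = 1/U_eff = 14.8 ft²·°F·h/BTU
Q = 1570 × (64.4 − (-1.73)) / 14.8 = 7013 BTU/h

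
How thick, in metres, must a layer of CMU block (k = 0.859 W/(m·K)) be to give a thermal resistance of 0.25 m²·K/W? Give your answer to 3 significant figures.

L = R·k = 0.25 × 0.859 = 0.2147 m

0.215 m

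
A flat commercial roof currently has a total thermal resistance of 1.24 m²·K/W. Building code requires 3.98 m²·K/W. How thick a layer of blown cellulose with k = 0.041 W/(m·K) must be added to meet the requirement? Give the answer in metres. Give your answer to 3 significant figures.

ΔR = 3.98 − 1.24 = 2.74 m²·K/W
L = ΔR × k = 2.74 × 0.041 = 0.1123 m

0.112 m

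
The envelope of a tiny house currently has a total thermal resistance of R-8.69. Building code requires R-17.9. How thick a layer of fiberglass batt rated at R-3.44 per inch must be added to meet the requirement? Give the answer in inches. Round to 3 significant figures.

ΔR = 17.9 − 8.69 = 9.21 ft²·°F·h/BTU
L = ΔR / (R/in) = 9.21/3.44 = 2.677 in

2.68 in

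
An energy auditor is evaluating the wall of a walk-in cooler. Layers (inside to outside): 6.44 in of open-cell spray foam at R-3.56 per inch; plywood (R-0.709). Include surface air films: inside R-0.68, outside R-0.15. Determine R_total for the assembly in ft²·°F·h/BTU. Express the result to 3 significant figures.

6.44 × 3.56 = 22.93
R_total = 0.68 + 22.93 + 0.709 + 0.15 = 24.47 ft²·°F·h/BTU

24.5 ft²·°F·h/BTU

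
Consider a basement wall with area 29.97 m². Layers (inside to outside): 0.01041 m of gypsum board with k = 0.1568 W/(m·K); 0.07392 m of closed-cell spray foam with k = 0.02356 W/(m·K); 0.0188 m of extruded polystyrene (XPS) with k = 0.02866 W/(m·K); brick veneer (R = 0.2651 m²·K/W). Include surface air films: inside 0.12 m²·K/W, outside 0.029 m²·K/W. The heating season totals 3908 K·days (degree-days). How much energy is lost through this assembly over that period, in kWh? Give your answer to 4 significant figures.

0.01041/0.1568 = 0.06639
0.07392/0.02356 = 3.1375
0.0188/0.02866 = 0.65597
R_total = 0.12 + 0.06639 + 3.1375 + 0.65597 + 0.2651 + 0.029 = 4.274 m²·K/W
E = A × HDD × 24 / R / 1000 = 29.97 × 3908 × 24 / 4.274 / 1000 = 657.69 kWh

657.7 kWh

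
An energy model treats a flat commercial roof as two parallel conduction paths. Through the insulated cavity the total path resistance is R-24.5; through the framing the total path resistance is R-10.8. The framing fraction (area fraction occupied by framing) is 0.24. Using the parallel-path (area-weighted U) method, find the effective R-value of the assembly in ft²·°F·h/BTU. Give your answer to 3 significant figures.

18.8 ft²·°F·h/BTU

U_eff = 0.76/24.5 + 0.24/10.8 = 0.03102 + 0.02222 = 0.05324
R_eff = 1/U_eff = 18.78 ft²·°F·h/BTU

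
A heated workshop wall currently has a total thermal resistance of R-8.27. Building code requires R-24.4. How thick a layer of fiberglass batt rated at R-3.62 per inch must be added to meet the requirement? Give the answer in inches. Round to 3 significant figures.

4.46 in

ΔR = 24.4 − 8.27 = 16.13 ft²·°F·h/BTU
L = ΔR / (R/in) = 16.13/3.62 = 4.456 in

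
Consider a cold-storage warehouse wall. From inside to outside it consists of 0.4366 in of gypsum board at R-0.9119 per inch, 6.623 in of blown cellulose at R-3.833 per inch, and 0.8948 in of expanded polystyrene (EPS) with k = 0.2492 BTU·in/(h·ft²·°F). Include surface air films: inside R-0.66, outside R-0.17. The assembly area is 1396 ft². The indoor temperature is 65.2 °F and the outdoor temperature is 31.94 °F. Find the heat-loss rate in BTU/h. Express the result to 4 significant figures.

1537 BTU/h

0.4366 × 0.9119 = 0.39814
6.623 × 3.833 = 25.386
0.8948/0.2492 = 3.5907
R_total = 0.66 + 0.39814 + 25.386 + 3.5907 + 0.17 = 30.205 ft²·°F·h/BTU
Q = A·ΔT/R = 1396 × (65.2 − 31.94) / 30.205 = 1537.2 BTU/h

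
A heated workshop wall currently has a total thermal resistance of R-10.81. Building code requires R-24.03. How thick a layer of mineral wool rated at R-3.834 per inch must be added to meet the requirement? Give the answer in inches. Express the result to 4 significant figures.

ΔR = 24.03 − 10.81 = 13.22 ft²·°F·h/BTU
L = ΔR / (R/in) = 13.22/3.834 = 3.4481 in

3.448 in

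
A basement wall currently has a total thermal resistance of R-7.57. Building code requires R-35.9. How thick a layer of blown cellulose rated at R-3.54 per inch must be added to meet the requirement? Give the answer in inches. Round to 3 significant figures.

ΔR = 35.9 − 7.57 = 28.33 ft²·°F·h/BTU
L = ΔR / (R/in) = 28.33/3.54 = 8.003 in

8.00 in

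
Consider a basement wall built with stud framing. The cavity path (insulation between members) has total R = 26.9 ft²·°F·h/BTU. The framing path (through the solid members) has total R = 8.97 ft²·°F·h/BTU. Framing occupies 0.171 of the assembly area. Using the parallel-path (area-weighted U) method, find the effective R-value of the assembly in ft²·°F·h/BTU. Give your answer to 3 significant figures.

20.0 ft²·°F·h/BTU

U_eff = 0.829/26.9 + 0.171/8.97 = 0.03082 + 0.01906 = 0.04988
R_eff = 1/U_eff = 20.05 ft²·°F·h/BTU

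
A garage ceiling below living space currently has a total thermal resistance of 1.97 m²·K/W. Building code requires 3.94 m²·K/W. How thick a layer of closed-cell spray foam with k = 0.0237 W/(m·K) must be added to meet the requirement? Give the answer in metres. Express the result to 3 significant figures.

0.0467 m

ΔR = 3.94 − 1.97 = 1.97 m²·K/W
L = ΔR × k = 1.97 × 0.0237 = 0.04669 m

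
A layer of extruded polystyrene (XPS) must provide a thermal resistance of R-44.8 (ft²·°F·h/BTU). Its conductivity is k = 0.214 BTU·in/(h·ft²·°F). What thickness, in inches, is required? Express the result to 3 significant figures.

L = R × k = 44.8 × 0.214 = 9.587 in

9.59 in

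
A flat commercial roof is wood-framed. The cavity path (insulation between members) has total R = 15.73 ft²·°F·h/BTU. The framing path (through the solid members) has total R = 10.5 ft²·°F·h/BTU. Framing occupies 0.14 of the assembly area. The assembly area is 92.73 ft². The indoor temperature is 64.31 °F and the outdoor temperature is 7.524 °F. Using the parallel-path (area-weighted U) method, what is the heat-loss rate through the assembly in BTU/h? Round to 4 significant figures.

U_eff = 0.86/15.73 + 0.14/10.5 = 0.054673 + 0.013333 = 0.068006
R_eff = 1/U_eff = 14.705 ft²·°F·h/BTU
Q = 92.73 × (64.31 − 7.524) / 14.705 = 358.1 BTU/h

358.1 BTU/h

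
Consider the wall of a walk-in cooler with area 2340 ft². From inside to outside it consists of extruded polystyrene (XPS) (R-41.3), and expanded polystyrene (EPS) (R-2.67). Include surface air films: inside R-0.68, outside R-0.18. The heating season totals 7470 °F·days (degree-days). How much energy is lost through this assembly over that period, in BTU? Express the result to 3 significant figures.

9360000 BTU

R_total = 0.68 + 41.3 + 2.67 + 0.18 = 44.83 ft²·°F·h/BTU
E = A × HDD × 24 / R = 2340 × 7470 × 24 / 44.83 = 9358000 BTU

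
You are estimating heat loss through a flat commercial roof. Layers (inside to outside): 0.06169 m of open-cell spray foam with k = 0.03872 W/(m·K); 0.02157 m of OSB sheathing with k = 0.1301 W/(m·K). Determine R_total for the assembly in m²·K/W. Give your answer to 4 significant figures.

0.06169/0.03872 = 1.5932
0.02157/0.1301 = 0.1658
R_total = 1.5932 + 0.1658 = 1.759 m²·K/W

1.759 m²·K/W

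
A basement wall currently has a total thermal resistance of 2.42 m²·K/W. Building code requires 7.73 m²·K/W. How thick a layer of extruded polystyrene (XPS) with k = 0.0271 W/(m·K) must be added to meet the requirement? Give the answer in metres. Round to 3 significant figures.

ΔR = 7.73 − 2.42 = 5.31 m²·K/W
L = ΔR × k = 5.31 × 0.0271 = 0.1439 m

0.144 m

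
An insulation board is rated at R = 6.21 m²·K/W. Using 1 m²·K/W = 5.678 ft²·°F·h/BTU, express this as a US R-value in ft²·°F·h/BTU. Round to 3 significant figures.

35.3 ft²·°F·h/BTU

R_US = 6.21 × 5.678 = 35.26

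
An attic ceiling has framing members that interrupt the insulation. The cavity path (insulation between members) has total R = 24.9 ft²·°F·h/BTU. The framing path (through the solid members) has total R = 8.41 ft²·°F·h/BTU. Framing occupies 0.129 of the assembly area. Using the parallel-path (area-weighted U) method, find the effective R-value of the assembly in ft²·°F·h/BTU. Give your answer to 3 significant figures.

U_eff = 0.871/24.9 + 0.129/8.41 = 0.03498 + 0.01534 = 0.05032
R_eff = 1/U_eff = 19.87 ft²·°F·h/BTU

19.9 ft²·°F·h/BTU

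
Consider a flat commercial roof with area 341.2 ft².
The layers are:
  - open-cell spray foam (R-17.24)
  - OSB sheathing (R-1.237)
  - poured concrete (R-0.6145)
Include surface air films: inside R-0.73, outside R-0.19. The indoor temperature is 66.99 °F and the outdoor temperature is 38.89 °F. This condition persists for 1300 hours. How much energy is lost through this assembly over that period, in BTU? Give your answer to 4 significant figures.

622800 BTU

R_total = 0.73 + 17.24 + 1.237 + 0.6145 + 0.19 = 20.011 ft²·°F·h/BTU
Q = 341.2 × (66.99 − 38.89) / 20.011 = 479.11 BTU/h
E = 479.11 × 1300 = 622840 BTU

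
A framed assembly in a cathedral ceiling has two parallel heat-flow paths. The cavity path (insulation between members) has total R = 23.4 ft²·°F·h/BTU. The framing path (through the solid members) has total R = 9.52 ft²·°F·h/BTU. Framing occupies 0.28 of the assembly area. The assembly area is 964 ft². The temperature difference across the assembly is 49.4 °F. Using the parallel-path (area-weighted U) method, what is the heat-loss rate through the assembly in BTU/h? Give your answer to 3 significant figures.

U_eff = 0.72/23.4 + 0.28/9.52 = 0.03077 + 0.02941 = 0.06018
R_eff = 1/U_eff = 16.62 ft²·°F·h/BTU
Q = 964 × 49.4 / 16.62 = 2866 BTU/h

2870 BTU/h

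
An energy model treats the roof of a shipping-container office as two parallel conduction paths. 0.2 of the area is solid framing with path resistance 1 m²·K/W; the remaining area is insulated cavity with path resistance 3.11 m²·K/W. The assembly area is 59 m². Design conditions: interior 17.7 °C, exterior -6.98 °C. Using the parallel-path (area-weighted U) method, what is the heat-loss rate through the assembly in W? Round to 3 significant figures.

U_eff = 0.8/3.11 + 0.2/1 = 0.2572 + 0.2 = 0.4572
R_eff = 1/U_eff = 2.187 m²·K/W
Q = 59 × (17.7 − (-6.98)) / 2.187 = 665.8 W

666 W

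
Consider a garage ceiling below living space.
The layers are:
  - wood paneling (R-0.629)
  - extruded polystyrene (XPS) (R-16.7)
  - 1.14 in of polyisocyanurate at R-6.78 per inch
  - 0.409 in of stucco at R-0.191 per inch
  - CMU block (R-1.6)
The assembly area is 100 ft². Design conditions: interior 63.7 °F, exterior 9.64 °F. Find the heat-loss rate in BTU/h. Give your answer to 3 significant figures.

202 BTU/h

1.14 × 6.78 = 7.729
0.409 × 0.191 = 0.07812
R_total = 0.629 + 16.7 + 7.729 + 0.07812 + 1.6 = 26.74 ft²·°F·h/BTU
Q = A·ΔT/R = 100 × (63.7 − 9.64) / 26.74 = 202.2 BTU/h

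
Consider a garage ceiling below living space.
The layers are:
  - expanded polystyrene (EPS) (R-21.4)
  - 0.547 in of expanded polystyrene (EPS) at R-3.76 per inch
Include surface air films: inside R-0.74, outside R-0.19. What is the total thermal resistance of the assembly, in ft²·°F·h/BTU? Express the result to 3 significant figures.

0.547 × 3.76 = 2.057
R_total = 0.74 + 21.4 + 2.057 + 0.19 = 24.39 ft²·°F·h/BTU

24.4 ft²·°F·h/BTU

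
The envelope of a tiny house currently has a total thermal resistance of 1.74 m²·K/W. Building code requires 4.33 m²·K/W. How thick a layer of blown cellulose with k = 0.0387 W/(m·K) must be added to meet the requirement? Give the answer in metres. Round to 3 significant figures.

0.100 m

ΔR = 4.33 − 1.74 = 2.59 m²·K/W
L = ΔR × k = 2.59 × 0.0387 = 0.1002 m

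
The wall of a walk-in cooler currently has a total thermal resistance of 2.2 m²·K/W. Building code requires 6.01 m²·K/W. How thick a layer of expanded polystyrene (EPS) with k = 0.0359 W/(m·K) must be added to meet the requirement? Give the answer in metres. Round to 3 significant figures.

0.137 m

ΔR = 6.01 − 2.2 = 3.81 m²·K/W
L = ΔR × k = 3.81 × 0.0359 = 0.1368 m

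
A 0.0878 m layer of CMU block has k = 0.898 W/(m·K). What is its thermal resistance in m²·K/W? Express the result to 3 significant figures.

R = L/k = 0.0878/0.898 = 0.09777 m²·K/W

0.0978 m²·K/W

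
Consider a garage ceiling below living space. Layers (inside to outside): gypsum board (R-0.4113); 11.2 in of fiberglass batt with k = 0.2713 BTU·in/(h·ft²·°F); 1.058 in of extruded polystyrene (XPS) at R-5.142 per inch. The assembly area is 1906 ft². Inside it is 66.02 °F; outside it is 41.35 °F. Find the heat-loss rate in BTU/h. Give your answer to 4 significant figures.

11.2/0.2713 = 41.283
1.058 × 5.142 = 5.4402
R_total = 0.4113 + 41.283 + 5.4402 = 47.134 ft²·°F·h/BTU
Q = A·ΔT/R = 1906 × (66.02 − 41.35) / 47.134 = 997.6 BTU/h

997.6 BTU/h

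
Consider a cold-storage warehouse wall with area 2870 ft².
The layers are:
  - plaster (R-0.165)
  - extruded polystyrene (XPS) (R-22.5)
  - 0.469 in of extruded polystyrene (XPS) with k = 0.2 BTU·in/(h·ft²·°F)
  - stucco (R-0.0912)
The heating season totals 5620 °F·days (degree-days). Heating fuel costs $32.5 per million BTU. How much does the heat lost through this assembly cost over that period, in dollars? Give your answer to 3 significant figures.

501 dollars

0.469/0.2 = 2.345
R_total = 0.165 + 22.5 + 2.345 + 0.0912 = 25.1 ft²·°F·h/BTU
E = A × HDD × 24 / R = 2870 × 5620 × 24 / 25.1 = 15420000 BTU
Cost = 15420000/10⁶ × 32.5 = $501.2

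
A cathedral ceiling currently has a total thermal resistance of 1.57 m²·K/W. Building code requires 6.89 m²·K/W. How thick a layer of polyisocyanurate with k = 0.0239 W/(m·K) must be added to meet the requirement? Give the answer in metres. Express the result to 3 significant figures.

0.127 m

ΔR = 6.89 − 1.57 = 5.32 m²·K/W
L = ΔR × k = 5.32 × 0.0239 = 0.1271 m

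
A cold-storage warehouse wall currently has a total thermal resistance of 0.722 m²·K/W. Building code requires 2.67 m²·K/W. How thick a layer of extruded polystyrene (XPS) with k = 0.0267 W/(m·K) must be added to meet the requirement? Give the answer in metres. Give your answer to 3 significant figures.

ΔR = 2.67 − 0.722 = 1.948 m²·K/W
L = ΔR × k = 1.948 × 0.0267 = 0.05201 m

0.0520 m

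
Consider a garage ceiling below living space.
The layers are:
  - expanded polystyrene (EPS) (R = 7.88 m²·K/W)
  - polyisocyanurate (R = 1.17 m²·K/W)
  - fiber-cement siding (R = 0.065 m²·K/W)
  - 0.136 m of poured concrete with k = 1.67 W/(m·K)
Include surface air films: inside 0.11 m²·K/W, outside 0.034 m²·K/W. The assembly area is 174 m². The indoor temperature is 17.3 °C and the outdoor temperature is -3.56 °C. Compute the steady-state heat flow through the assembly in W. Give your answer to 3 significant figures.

389 W

0.136/1.67 = 0.08144
R_total = 0.11 + 7.88 + 1.17 + 0.065 + 0.08144 + 0.034 = 9.34 m²·K/W
Q = A·ΔT/R = 174 × (17.3 − (-3.56)) / 9.34 = 388.6 W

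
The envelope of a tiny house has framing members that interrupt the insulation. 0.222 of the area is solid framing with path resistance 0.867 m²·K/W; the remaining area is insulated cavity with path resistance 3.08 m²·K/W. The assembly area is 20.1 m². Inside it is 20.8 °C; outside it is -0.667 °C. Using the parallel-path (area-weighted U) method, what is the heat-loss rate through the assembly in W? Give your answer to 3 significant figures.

219 W

U_eff = 0.778/3.08 + 0.222/0.867 = 0.2526 + 0.2561 = 0.5087
R_eff = 1/U_eff = 1.966 m²·K/W
Q = 20.1 × (20.8 − (-0.667)) / 1.966 = 219.5 W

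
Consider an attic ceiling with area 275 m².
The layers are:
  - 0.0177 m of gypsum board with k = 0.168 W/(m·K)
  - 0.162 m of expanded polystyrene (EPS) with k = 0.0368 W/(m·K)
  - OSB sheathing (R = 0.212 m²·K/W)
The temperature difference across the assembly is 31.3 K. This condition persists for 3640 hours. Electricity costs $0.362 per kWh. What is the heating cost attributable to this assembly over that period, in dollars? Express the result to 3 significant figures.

0.0177/0.168 = 0.1054
0.162/0.0368 = 4.402
R_total = 0.1054 + 4.402 + 0.212 = 4.72 m²·K/W
Q = 275 × 31.3 / 4.72 = 1824 W
E = 1824 W × 3640 h / 1000 = 6639 kWh
Cost = 6639 × 0.362 = $2403

2400 dollars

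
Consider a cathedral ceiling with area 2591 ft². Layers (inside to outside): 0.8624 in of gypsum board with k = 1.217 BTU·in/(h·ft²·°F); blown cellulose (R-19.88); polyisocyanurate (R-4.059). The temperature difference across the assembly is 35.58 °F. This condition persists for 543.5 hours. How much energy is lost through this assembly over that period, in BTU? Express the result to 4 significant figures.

0.8624/1.217 = 0.70863
R_total = 0.70863 + 19.88 + 4.059 = 24.648 ft²·°F·h/BTU
Q = 2591 × 35.58 / 24.648 = 3740.2 BTU/h
E = 3740.2 × 543.5 = 2032800 BTU

2033000 BTU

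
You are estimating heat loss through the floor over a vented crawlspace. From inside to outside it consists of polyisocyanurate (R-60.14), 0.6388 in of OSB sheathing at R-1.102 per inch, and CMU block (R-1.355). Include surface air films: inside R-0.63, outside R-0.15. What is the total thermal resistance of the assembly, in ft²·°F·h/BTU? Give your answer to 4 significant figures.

0.6388 × 1.102 = 0.70396
R_total = 0.63 + 60.14 + 0.70396 + 1.355 + 0.15 = 62.979 ft²·°F·h/BTU

62.98 ft²·°F·h/BTU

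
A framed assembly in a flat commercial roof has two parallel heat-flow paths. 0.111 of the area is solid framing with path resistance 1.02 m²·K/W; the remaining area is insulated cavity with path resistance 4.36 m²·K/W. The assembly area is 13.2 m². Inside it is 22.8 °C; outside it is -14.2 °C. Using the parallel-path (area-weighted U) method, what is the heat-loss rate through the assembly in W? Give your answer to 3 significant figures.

U_eff = 0.889/4.36 + 0.111/1.02 = 0.2039 + 0.1088 = 0.3127
R_eff = 1/U_eff = 3.198 m²·K/W
Q = 13.2 × (22.8 − (-14.2)) / 3.198 = 152.7 W

153 W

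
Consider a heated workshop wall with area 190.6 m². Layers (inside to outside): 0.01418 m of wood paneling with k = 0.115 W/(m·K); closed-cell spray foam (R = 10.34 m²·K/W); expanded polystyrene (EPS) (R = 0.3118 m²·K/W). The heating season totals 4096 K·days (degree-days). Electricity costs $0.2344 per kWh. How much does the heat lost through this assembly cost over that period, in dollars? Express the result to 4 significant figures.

0.01418/0.115 = 0.1233
R_total = 0.1233 + 10.34 + 0.3118 = 10.775 m²·K/W
E = A × HDD × 24 / R / 1000 = 190.6 × 4096 × 24 / 10.775 / 1000 = 1738.9 kWh
Cost = 1738.9 × 0.2344 = $407.6

407.6 dollars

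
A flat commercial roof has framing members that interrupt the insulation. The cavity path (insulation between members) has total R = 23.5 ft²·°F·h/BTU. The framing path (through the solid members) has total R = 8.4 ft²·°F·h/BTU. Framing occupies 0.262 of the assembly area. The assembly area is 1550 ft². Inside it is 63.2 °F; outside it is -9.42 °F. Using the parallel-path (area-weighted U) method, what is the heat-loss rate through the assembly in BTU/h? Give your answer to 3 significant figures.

7050 BTU/h

U_eff = 0.738/23.5 + 0.262/8.4 = 0.0314 + 0.03119 = 0.06259
R_eff = 1/U_eff = 15.98 ft²·°F·h/BTU
Q = 1550 × (63.2 − (-9.42)) / 15.98 = 7046 BTU/h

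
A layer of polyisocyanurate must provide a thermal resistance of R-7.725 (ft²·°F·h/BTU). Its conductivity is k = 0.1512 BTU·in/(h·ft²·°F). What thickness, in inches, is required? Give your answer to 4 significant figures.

1.168 in

L = R × k = 7.725 × 0.1512 = 1.168 in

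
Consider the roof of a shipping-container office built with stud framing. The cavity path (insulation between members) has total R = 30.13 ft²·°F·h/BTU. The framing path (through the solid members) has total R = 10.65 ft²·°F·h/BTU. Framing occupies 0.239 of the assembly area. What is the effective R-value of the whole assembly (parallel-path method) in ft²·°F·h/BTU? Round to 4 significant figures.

U_eff = 0.761/30.13 + 0.239/10.65 = 0.025257 + 0.022441 = 0.047699
R_eff = 1/U_eff = 20.965 ft²·°F·h/BTU

20.97 ft²·°F·h/BTU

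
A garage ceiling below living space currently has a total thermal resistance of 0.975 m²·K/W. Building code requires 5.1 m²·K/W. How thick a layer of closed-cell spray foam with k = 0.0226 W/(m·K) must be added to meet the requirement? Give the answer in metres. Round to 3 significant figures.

0.0932 m

ΔR = 5.1 − 0.975 = 4.125 m²·K/W
L = ΔR × k = 4.125 × 0.0226 = 0.09322 m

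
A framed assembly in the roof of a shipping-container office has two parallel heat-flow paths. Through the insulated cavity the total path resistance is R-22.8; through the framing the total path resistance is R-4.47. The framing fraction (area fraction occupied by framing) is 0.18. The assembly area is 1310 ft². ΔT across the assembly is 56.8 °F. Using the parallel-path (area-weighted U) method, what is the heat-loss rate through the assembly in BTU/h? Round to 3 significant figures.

U_eff = 0.82/22.8 + 0.18/4.47 = 0.03596 + 0.04027 = 0.07623
R_eff = 1/U_eff = 13.12 ft²·°F·h/BTU
Q = 1310 × 56.8 / 13.12 = 5672 BTU/h

5670 BTU/h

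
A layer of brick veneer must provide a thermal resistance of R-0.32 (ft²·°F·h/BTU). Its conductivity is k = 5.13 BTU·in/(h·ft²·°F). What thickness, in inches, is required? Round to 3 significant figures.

1.64 in

L = R × k = 0.32 × 5.13 = 1.642 in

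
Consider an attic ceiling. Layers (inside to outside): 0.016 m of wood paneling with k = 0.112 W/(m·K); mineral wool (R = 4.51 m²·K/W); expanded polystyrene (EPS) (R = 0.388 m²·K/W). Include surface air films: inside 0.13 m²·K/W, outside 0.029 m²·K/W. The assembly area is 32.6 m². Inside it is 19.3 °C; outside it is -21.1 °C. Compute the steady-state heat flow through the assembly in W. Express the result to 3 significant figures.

253 W

0.016/0.112 = 0.1429
R_total = 0.13 + 0.1429 + 4.51 + 0.388 + 0.029 = 5.2 m²·K/W
Q = A·ΔT/R = 32.6 × (19.3 − (-21.1)) / 5.2 = 253.3 W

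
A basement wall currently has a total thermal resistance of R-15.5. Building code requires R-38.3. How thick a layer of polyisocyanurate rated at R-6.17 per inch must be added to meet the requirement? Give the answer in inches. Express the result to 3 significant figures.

3.70 in

ΔR = 38.3 − 15.5 = 22.8 ft²·°F·h/BTU
L = ΔR / (R/in) = 22.8/6.17 = 3.695 in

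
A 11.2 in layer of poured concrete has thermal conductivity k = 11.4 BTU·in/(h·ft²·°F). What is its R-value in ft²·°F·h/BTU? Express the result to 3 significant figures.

0.982 ft²·°F·h/BTU

R = L/k = 11.2/11.4 = 0.9825 ft²·°F·h/BTU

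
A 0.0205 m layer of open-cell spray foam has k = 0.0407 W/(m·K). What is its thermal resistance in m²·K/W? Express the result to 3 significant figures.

0.504 m²·K/W

R = L/k = 0.0205/0.0407 = 0.5037 m²·K/W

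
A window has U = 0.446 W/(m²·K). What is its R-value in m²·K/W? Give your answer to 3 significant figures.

R = 1/U = 1/0.446 = 2.242

2.24 m²·K/W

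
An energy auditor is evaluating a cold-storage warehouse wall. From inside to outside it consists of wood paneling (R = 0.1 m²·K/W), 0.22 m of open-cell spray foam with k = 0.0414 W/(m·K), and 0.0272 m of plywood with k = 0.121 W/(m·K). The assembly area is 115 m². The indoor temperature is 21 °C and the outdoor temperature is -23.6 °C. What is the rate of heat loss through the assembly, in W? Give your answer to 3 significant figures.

910 W

0.22/0.0414 = 5.314
0.0272/0.121 = 0.2248
R_total = 0.1 + 5.314 + 0.2248 = 5.639 m²·K/W
Q = A·ΔT/R = 115 × (21 − (-23.6)) / 5.639 = 909.6 W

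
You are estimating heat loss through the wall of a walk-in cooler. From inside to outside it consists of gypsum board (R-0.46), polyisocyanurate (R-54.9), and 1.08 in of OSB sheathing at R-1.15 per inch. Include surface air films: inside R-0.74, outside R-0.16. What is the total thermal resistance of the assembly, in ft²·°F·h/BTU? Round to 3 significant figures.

1.08 × 1.15 = 1.242
R_total = 0.74 + 0.46 + 54.9 + 1.242 + 0.16 = 57.5 ft²·°F·h/BTU

57.5 ft²·°F·h/BTU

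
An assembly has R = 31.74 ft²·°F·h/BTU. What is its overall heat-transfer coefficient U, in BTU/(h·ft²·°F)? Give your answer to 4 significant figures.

0.03151 BTU/(h·ft²·°F)

U = 1/R = 1/31.74 = 0.031506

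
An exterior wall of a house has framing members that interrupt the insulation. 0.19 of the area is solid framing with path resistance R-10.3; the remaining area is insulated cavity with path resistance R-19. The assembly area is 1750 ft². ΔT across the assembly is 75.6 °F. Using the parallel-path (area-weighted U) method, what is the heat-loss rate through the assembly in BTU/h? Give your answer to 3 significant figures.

U_eff = 0.81/19 + 0.19/10.3 = 0.04263 + 0.01845 = 0.06108
R_eff = 1/U_eff = 16.37 ft²·°F·h/BTU
Q = 1750 × 75.6 / 16.37 = 8081 BTU/h

8080 BTU/h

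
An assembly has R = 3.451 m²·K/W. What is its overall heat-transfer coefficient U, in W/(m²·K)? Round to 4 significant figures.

0.2898 W/(m²·K)

U = 1/R = 1/3.451 = 0.28977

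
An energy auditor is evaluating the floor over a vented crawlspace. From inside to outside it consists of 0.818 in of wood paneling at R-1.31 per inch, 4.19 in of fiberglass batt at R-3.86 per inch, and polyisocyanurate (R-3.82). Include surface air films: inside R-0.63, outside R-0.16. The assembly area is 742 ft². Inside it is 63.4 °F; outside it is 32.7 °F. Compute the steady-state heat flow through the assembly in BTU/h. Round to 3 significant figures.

0.818 × 1.31 = 1.072
4.19 × 3.86 = 16.17
R_total = 0.63 + 1.072 + 16.17 + 3.82 + 0.16 = 21.85 ft²·°F·h/BTU
Q = A·ΔT/R = 742 × (63.4 − 32.7) / 21.85 = 1042 BTU/h

1040 BTU/h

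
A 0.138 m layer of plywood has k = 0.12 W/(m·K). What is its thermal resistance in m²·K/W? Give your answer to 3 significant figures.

R = L/k = 0.138/0.12 = 1.15 m²·K/W

1.15 m²·K/W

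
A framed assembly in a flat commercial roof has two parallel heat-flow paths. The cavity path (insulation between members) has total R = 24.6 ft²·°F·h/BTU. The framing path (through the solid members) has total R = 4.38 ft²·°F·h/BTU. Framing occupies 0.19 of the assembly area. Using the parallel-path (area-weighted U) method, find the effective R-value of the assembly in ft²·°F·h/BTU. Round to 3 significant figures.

13.1 ft²·°F·h/BTU

U_eff = 0.81/24.6 + 0.19/4.38 = 0.03293 + 0.04338 = 0.07631
R_eff = 1/U_eff = 13.11 ft²·°F·h/BTU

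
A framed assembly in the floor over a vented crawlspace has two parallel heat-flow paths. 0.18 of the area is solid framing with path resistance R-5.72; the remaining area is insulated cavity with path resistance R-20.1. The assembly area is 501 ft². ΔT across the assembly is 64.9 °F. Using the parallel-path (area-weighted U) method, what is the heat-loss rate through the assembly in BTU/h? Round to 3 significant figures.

2350 BTU/h

U_eff = 0.82/20.1 + 0.18/5.72 = 0.0408 + 0.03147 = 0.07226
R_eff = 1/U_eff = 13.84 ft²·°F·h/BTU
Q = 501 × 64.9 / 13.84 = 2350 BTU/h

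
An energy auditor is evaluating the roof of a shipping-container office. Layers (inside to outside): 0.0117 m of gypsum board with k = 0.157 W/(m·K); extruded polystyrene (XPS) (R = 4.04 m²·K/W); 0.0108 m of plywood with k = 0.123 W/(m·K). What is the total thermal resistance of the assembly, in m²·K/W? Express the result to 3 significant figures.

4.20 m²·K/W

0.0117/0.157 = 0.07452
0.0108/0.123 = 0.0878
R_total = 0.07452 + 4.04 + 0.0878 = 4.202 m²·K/W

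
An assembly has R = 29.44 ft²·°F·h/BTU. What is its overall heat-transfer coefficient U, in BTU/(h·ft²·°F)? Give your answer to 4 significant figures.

0.03397 BTU/(h·ft²·°F)

U = 1/R = 1/29.44 = 0.033967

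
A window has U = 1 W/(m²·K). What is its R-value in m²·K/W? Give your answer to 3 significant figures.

R = 1/U = 1/1 = 1

1.00 m²·K/W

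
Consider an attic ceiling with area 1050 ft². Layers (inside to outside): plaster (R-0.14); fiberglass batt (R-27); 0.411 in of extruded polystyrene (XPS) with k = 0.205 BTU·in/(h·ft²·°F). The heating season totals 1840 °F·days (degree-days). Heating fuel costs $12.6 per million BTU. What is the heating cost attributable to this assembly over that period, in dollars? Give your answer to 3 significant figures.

0.411/0.205 = 2.005
R_total = 0.14 + 27 + 2.005 = 29.14 ft²·°F·h/BTU
E = A × HDD × 24 / R = 1050 × 1840 × 24 / 29.14 = 1591000 BTU
Cost = 1591000/10⁶ × 12.6 = $20.05

20.0 dollars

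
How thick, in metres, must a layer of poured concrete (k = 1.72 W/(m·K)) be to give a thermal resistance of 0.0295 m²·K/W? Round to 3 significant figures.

L = R·k = 0.0295 × 1.72 = 0.05074 m

0.0507 m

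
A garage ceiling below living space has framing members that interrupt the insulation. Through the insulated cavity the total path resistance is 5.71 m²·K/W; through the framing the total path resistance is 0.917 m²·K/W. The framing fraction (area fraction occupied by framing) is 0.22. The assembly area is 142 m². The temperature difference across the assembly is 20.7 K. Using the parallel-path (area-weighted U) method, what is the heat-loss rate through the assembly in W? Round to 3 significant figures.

U_eff = 0.78/5.71 + 0.22/0.917 = 0.1366 + 0.2399 = 0.3765
R_eff = 1/U_eff = 2.656 m²·K/W
Q = 142 × 20.7 / 2.656 = 1107 W

1110 W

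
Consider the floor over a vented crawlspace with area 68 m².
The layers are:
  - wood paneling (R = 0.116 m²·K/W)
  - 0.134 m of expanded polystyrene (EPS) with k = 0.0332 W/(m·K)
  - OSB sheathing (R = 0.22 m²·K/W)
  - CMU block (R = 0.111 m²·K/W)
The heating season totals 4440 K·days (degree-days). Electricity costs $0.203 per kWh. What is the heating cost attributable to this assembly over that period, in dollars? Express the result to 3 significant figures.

328 dollars

0.134/0.0332 = 4.036
R_total = 0.116 + 4.036 + 0.22 + 0.111 = 4.483 m²·K/W
E = A × HDD × 24 / R / 1000 = 68 × 4440 × 24 / 4.483 / 1000 = 1616 kWh
Cost = 1616 × 0.203 = $328.1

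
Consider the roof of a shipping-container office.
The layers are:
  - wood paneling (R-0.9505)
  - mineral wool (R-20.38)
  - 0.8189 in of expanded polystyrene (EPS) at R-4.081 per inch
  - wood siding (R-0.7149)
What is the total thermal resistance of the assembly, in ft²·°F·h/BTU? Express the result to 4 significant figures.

0.8189 × 4.081 = 3.3419
R_total = 0.9505 + 20.38 + 3.3419 + 0.7149 = 25.387 ft²·°F·h/BTU

25.39 ft²·°F·h/BTU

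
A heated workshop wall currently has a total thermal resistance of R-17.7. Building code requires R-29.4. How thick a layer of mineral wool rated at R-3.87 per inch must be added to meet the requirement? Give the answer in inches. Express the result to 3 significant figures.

ΔR = 29.4 − 17.7 = 11.7 ft²·°F·h/BTU
L = ΔR / (R/in) = 11.7/3.87 = 3.023 in

3.02 in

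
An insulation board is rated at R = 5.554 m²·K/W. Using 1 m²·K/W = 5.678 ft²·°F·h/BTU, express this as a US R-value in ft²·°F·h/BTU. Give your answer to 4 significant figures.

R_US = 5.554 × 5.678 = 31.536

31.54 ft²·°F·h/BTU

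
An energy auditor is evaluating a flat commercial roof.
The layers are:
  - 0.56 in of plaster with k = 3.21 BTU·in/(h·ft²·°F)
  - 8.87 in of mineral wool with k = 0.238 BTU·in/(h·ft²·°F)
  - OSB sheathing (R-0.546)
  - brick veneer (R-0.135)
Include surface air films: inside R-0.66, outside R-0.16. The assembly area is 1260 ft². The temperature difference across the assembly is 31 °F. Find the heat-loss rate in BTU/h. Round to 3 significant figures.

0.56/3.21 = 0.1745
8.87/0.238 = 37.27
R_total = 0.66 + 0.1745 + 37.27 + 0.546 + 0.135 + 0.16 = 38.94 ft²·°F·h/BTU
Q = A·ΔT/R = 1260 × 31 / 38.94 = 1003 BTU/h

1000 BTU/h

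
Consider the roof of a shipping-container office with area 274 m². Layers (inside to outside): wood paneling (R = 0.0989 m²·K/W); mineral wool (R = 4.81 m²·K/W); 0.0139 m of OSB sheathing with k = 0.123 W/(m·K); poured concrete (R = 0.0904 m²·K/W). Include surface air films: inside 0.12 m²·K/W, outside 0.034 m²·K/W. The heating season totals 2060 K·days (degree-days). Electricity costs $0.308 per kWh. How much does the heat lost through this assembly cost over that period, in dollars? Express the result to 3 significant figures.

792 dollars

0.0139/0.123 = 0.113
R_total = 0.12 + 0.0989 + 4.81 + 0.113 + 0.0904 + 0.034 = 5.266 m²·K/W
E = A × HDD × 24 / R / 1000 = 274 × 2060 × 24 / 5.266 / 1000 = 2572 kWh
Cost = 2572 × 0.308 = $792.3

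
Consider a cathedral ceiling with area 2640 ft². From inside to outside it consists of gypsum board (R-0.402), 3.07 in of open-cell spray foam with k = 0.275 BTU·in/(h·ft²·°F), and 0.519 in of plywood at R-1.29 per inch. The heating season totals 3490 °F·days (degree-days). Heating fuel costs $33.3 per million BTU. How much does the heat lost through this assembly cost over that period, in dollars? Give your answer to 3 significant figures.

3.07/0.275 = 11.16
0.519 × 1.29 = 0.6695
R_total = 0.402 + 11.16 + 0.6695 = 12.24 ft²·°F·h/BTU
E = A × HDD × 24 / R = 2640 × 3490 × 24 / 12.24 = 18070000 BTU
Cost = 18070000/10⁶ × 33.3 = $601.8

602 dollars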